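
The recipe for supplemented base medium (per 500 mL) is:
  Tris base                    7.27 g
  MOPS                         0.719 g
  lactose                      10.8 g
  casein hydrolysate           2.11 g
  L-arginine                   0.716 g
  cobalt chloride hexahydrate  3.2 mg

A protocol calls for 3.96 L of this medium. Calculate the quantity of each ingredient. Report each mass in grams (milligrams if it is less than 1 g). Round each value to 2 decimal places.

Tris base 57.58 g; MOPS 5.69 g; lactose 85.54 g; casein hydrolysate 16.71 g; L-arginine 5.67 g; cobalt chloride hexahydrate 25.34 mg

Ratio of target to recipe volume: 3960 / 500 = 7.92.
Tris base: 7.27 g × (3960 mL / 500 mL) = 57.58 g
MOPS: 0.719 g × (3960 mL / 500 mL) = 5.69 g
lactose: 10.8 g × (3960 mL / 500 mL) = 85.54 g
casein hydrolysate: 2.11 g × (3960 mL / 500 mL) = 16.71 g
L-arginine: 0.716 g × (3960 mL / 500 mL) = 5.67 g
cobalt chloride hexahydrate: 3.2 mg × (3960 mL / 500 mL) = 25.34 mg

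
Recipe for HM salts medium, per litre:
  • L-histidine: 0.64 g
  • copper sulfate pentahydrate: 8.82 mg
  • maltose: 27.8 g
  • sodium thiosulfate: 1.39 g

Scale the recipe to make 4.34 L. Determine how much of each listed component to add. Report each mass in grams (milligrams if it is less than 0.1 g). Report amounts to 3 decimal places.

L-histidine 2.778 g; copper sulfate pentahydrate 38.279 mg; maltose 120.652 g; sodium thiosulfate 6.033 g

Scale factor = 4340 mL / 1000 mL = 4.34.
L-histidine: 0.64 g × (4340 mL / 1000 mL) = 2.778 g
copper sulfate pentahydrate: 8.82 mg × (4340 mL / 1000 mL) = 38.279 mg
maltose: 27.8 g × (4340 mL / 1000 mL) = 120.652 g
sodium thiosulfate: 1.39 g × (4340 mL / 1000 mL) = 6.033 g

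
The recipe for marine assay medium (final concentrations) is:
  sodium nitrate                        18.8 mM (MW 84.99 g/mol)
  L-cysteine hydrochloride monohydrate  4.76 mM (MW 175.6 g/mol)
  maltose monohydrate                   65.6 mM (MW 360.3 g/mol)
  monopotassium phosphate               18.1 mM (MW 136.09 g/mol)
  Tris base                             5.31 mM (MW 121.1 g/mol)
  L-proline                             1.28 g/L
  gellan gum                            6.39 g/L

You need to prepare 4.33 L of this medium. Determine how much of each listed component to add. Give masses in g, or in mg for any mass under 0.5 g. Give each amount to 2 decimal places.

sodium nitrate 6.92 g; L-cysteine hydrochloride monohydrate 3.62 g; maltose monohydrate 102.34 g; monopotassium phosphate 10.67 g; Tris base 2.78 g; L-proline 5.54 g; gellan gum 27.67 g

Working volume: 4.33 L.
sodium nitrate: 18.8 mmol/L × 84.99 g/mol × 4.33 L ÷ 1000 = 6.92 g
L-cysteine hydrochloride monohydrate: 4.76 mmol/L × 175.6 g/mol × 4.33 L ÷ 1000 = 3.62 g
maltose monohydrate: 65.6 mmol/L × 360.3 g/mol × 4.33 L ÷ 1000 = 102.34 g
monopotassium phosphate: 18.1 mmol/L × 136.09 g/mol × 4.33 L ÷ 1000 = 10.67 g
Tris base: 5.31 mmol/L × 121.1 g/mol × 4.33 L ÷ 1000 = 2.78 g
L-proline: 1.28 g/L × 4.33 L = 5.54 g
gellan gum: 6.39 g/L × 4.33 L = 27.67 g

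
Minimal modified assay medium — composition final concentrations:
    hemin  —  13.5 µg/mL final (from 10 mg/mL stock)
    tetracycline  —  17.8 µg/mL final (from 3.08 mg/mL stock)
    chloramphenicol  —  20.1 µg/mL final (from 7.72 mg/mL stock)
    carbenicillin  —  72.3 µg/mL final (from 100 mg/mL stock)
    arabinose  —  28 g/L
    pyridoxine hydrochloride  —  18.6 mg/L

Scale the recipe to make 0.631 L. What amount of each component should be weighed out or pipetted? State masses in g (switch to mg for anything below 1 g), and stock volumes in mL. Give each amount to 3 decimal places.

hemin 0.852 mL; tetracycline 3.647 mL; chloramphenicol 1.643 mL; carbenicillin 0.456 mL; arabinose 17.668 g; pyridoxine hydrochloride 11.737 mg

Working volume: 0.631 L.
hemin: V = C2·V2/C1 = 13.5 µg/mL × 631 mL ÷ 10000 µg/mL = 0.852 mL
tetracycline: dilute stock: 17.8 µg/mL × 631 mL ÷ 3080 µg/mL = 3.647 mL
chloramphenicol: V = C2·V2/C1 = 20.1 µg/mL × 631 mL ÷ 7720 µg/mL = 1.643 mL
carbenicillin: V = C2·V2/C1 = 72.3 µg/mL × 631 mL ÷ 100000 µg/mL = 0.456 mL
arabinose: 28 g/L × 0.631 L = 17.668 g
pyridoxine hydrochloride: 18.6 mg/L × 0.631 L = 11.737 mg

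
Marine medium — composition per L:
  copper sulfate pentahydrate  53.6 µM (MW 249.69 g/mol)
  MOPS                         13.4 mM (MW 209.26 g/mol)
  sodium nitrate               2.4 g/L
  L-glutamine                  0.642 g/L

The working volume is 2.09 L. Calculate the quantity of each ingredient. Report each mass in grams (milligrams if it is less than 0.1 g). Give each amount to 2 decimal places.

copper sulfate pentahydrate 27.97 mg; MOPS 5.86 g; sodium nitrate 5.02 g; L-glutamine 1.34 g

Scale factor relative to 1 L: 2.09.
copper sulfate pentahydrate: 53.6 µmol/L × 249.69 g/mol × 2.09 L ÷ 1000 = 27.97 mg
MOPS: 13.4 mmol/L × 209.26 g/mol × 2.09 L ÷ 1000 = 5.86 g
sodium nitrate: 2.4 g/L × 2.09 L = 5.02 g
L-glutamine: 0.642 g/L × 2.09 L = 1.34 g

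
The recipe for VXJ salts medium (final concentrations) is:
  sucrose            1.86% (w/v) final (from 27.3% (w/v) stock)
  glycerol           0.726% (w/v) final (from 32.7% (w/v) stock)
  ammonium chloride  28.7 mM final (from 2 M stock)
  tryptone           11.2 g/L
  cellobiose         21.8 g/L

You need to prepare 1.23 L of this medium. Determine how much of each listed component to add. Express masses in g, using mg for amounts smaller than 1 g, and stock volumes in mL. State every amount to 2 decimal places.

Working volume: 1.23 L.
sucrose: dilute stock: 1.86% ÷ 27.3% × 1230 mL = 83.80 mL
glycerol: C1V1 = C2V2 → 0.726% ÷ 32.7% × 1230 mL = 27.31 mL
ammonium chloride: C1V1 = C2V2 → 28.7 mM × 1230 mL ÷ 2000 mM = 17.65 mL
tryptone: 11.2 g/L × 1.23 L = 13.78 g
cellobiose: 21.8 g/L × 1.23 L = 26.81 g

sucrose 83.80 mL; glycerol 27.31 mL; ammonium chloride 17.65 mL; tryptone 13.78 g; cellobiose 26.81 g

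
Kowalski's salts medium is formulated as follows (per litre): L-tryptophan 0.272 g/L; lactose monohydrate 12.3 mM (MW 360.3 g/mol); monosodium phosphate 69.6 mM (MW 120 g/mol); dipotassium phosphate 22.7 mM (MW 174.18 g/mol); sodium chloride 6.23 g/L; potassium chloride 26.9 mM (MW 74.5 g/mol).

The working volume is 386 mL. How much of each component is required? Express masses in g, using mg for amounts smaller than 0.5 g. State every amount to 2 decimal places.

L-tryptophan 104.99 mg; lactose monohydrate 1.71 g; monosodium phosphate 3.22 g; dipotassium phosphate 1.53 g; sodium chloride 2.40 g; potassium chloride 0.77 g

Working volume: 386 mL = 0.386 L.
L-tryptophan: 0.272 g/L × 0.386 L = 0.104992 g = 104.99 mg
lactose monohydrate: 12.3 mmol/L × 360.3 g/mol × 0.386 L ÷ 1000 = 1.71 g
monosodium phosphate: 69.6 mmol/L × 120 g/mol × 0.386 L ÷ 1000 = 3.22 g
dipotassium phosphate: 22.7 mmol/L × 174.18 g/mol × 0.386 L ÷ 1000 = 1.53 g
sodium chloride: 6.23 g/L × 0.386 L = 2.40 g
potassium chloride: 26.9 mmol/L × 74.5 g/mol × 0.386 L ÷ 1000 = 0.77 g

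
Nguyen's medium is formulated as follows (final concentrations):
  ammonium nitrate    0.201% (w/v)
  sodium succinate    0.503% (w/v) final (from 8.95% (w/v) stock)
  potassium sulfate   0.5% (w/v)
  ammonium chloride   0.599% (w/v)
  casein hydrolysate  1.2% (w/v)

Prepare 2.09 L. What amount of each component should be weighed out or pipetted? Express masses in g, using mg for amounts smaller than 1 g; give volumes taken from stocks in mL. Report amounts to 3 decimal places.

ammonium nitrate 4.201 g; sodium succinate 117.460 mL; potassium sulfate 10.450 g; ammonium chloride 12.519 g; casein hydrolysate 25.080 g

Scale factor relative to 1 L: 2.09.
ammonium nitrate: 0.201% w/v = 2.01 g/L → 2.01 × 2.09 L = 4.201 g
sodium succinate: dilute stock: 0.503% ÷ 8.95% × 2090 mL = 117.460 mL
potassium sulfate: 0.5% w/v = 5 g/L → 5 × 2.09 L = 10.450 g
ammonium chloride: 0.599 g per 100 mL × 2090 mL ÷ 100 = 12.519 g
casein hydrolysate: 1.2% w/v = 12 g/L → 12 × 2.09 L = 25.080 g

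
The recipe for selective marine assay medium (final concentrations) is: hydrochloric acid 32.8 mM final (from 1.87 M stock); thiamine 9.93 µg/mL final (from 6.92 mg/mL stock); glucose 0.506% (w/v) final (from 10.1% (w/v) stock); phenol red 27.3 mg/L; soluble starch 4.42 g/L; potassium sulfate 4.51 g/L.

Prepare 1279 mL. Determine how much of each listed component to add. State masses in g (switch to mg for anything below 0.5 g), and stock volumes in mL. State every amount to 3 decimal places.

Scale factor relative to 1 L: 1.279.
hydrochloric acid: V = C2·V2/C1 = 32.8 mM × 1279 mL ÷ 1870 mM = 22.434 mL
thiamine: dilute stock: 9.93 µg/mL × 1279 mL ÷ 6920 µg/mL = 1.835 mL
glucose: dilute stock: 0.506% ÷ 10.1% × 1279 mL = 64.077 mL
phenol red: 27.3 mg/L × 1.279 L = 34.917 mg
soluble starch: 4.42 g/L × 1.279 L = 5.653 g
potassium sulfate: 4.51 g/L × 1.279 L = 5.768 g

hydrochloric acid 22.434 mL; thiamine 1.835 mL; glucose 64.077 mL; phenol red 34.917 mg; soluble starch 5.653 g; potassium sulfate 5.768 g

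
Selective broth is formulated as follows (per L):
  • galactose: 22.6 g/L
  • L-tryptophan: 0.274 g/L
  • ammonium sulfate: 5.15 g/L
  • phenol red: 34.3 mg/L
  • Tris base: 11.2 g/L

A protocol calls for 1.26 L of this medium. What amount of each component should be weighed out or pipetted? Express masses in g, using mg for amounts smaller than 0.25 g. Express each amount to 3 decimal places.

galactose 28.476 g; L-tryptophan 0.345 g; ammonium sulfate 6.489 g; phenol red 43.218 mg; Tris base 14.112 g

Working volume: 1.26 L.
galactose: 22.6 g/L × 1.26 L = 28.476 g
L-tryptophan: 0.274 g/L × 1.26 L = 0.345 g
ammonium sulfate: 5.15 g/L × 1.26 L = 6.489 g
phenol red: 34.3 mg/L × 1.26 L = 43.218 mg
Tris base: 11.2 g/L × 1.26 L = 14.112 g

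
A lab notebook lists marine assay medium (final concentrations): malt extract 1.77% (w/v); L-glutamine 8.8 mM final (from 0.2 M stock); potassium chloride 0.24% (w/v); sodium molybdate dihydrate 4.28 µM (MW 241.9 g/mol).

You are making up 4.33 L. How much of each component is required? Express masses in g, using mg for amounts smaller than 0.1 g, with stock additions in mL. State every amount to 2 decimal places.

Working volume: 4.33 L.
malt extract: 1.77 g per 100 mL × 4330 mL ÷ 100 = 76.64 g
L-glutamine: dilute stock: 8.8 mM × 4330 mL ÷ 200 mM = 190.52 mL
potassium chloride: 0.24% w/v = 2.4 g/L → 2.4 × 4.33 L = 10.39 g
sodium molybdate dihydrate: 4.28 µmol/L × 241.9 g/mol × 4.33 L ÷ 1000 = 4.48 mg

malt extract 76.64 g; L-glutamine 190.52 mL; potassium chloride 10.39 g; sodium molybdate dihydrate 4.48 mg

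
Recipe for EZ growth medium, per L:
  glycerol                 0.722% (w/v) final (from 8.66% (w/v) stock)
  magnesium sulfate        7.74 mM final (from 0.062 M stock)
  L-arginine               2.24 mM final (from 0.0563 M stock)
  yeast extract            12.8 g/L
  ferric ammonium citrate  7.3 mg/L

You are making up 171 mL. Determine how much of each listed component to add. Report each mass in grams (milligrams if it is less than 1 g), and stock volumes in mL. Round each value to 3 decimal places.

Scale factor relative to 1 L: 0.171.
glycerol: V = C2·V2/C1 = 0.722% ÷ 8.66% × 171 mL = 14.257 mL
magnesium sulfate: C1V1 = C2V2 → 7.74 mM × 171 mL ÷ 62 mM = 21.347 mL
L-arginine: dilute stock: 2.24 mM × 171 mL ÷ 56.3 mM = 6.804 mL
yeast extract: 12.8 g/L × 0.171 L = 2.189 g
ferric ammonium citrate: 7.3 mg/L × 0.171 L = 1.248 mg

glycerol 14.257 mL; magnesium sulfate 21.347 mL; L-arginine 6.804 mL; yeast extract 2.189 g; ferric ammonium citrate 1.248 mg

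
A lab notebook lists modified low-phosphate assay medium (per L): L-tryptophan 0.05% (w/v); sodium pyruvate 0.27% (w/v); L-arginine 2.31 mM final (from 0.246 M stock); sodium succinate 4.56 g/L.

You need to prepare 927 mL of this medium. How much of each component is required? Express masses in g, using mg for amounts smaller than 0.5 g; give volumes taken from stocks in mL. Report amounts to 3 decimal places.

Scale factor relative to 1 L: 0.927.
L-tryptophan: 0.05% w/v = 0.5 g/L → 0.5 × 0.927 L = 0.4635 g = 463.500 mg
sodium pyruvate: 0.27% w/v = 2.7 g/L → 2.7 × 0.927 L = 2.503 g
L-arginine: V = C2·V2/C1 = 2.31 mM × 927 mL ÷ 246 mM = 8.705 mL
sodium succinate: 4.56 g/L × 0.927 L = 4.227 g

L-tryptophan 463.500 mg; sodium pyruvate 2.503 g; L-arginine 8.705 mL; sodium succinate 4.227 g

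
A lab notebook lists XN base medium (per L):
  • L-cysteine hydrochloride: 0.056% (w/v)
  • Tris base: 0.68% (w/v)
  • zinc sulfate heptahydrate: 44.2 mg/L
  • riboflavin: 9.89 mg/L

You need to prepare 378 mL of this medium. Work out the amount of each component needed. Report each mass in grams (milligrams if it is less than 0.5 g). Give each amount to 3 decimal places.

L-cysteine hydrochloride 211.680 mg; Tris base 2.570 g; zinc sulfate heptahydrate 16.708 mg; riboflavin 3.738 mg

Working volume: 378 mL = 0.378 L.
L-cysteine hydrochloride: 0.056% w/v = 0.56 g/L → 0.56 × 0.378 L = 0.21168 g = 211.680 mg
Tris base: 0.68 g per 100 mL × 378 mL ÷ 100 = 2.570 g
zinc sulfate heptahydrate: 44.2 mg/L × 0.378 L = 16.708 mg
riboflavin: 9.89 mg/L × 0.378 L = 3.738 mg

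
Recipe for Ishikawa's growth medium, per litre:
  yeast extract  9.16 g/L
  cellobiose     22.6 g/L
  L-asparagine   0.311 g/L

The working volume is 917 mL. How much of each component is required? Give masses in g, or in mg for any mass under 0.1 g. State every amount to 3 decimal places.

Working volume: 917 mL = 0.917 L.
yeast extract: 9.16 g/L × 0.917 L = 8.400 g
cellobiose: 22.6 g/L × 0.917 L = 20.724 g
L-asparagine: 0.311 g/L × 0.917 L = 0.285 g

yeast extract 8.400 g; cellobiose 20.724 g; L-asparagine 0.285 g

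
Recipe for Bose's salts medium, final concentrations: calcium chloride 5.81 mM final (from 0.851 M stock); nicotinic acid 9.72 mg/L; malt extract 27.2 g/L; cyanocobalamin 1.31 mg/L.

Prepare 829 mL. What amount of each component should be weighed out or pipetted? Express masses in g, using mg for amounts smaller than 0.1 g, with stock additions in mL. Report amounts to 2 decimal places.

calcium chloride 5.66 mL; nicotinic acid 8.06 mg; malt extract 22.55 g; cyanocobalamin 1.09 mg

Target volume = 829 mL = 0.829 L.
calcium chloride: dilute stock: 5.81 mM × 829 mL ÷ 851 mM = 5.66 mL
nicotinic acid: 9.72 mg/L × 0.829 L = 8.06 mg
malt extract: 27.2 g/L × 0.829 L = 22.55 g
cyanocobalamin: 1.31 mg/L × 0.829 L = 1.09 mg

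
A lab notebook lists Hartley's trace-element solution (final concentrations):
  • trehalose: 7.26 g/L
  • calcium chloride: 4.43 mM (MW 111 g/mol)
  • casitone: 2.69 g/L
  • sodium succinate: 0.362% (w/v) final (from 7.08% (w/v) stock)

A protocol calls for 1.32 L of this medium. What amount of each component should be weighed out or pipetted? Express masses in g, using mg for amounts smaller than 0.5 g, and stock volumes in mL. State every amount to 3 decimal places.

trehalose 9.583 g; calcium chloride 0.649 g; casitone 3.551 g; sodium succinate 67.492 mL

Working volume: 1.32 L.
trehalose: 7.26 g/L × 1.32 L = 9.583 g
calcium chloride: 4.43 mmol/L × 111 g/mol × 1.32 L ÷ 1000 = 0.649 g
casitone: 2.69 g/L × 1.32 L = 3.551 g
sodium succinate: dilute stock: 0.362% ÷ 7.08% × 1320 mL = 67.492 mL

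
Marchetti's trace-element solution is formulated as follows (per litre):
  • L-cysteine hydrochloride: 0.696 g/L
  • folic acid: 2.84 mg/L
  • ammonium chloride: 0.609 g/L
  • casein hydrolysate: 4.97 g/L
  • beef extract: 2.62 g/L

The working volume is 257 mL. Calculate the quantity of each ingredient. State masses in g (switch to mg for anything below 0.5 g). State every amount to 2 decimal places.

Working volume: 257 mL = 0.257 L.
L-cysteine hydrochloride: 0.696 g/L × 0.257 L = 0.178872 g = 178.87 mg
folic acid: 2.84 mg/L × 0.257 L = 0.73 mg
ammonium chloride: 0.609 g/L × 0.257 L = 0.156513 g = 156.51 mg
casein hydrolysate: 4.97 g/L × 0.257 L = 1.28 g
beef extract: 2.62 g/L × 0.257 L = 0.67 g

L-cysteine hydrochloride 178.87 mg; folic acid 0.73 mg; ammonium chloride 156.51 mg; casein hydrolysate 1.28 g; beef extract 0.67 g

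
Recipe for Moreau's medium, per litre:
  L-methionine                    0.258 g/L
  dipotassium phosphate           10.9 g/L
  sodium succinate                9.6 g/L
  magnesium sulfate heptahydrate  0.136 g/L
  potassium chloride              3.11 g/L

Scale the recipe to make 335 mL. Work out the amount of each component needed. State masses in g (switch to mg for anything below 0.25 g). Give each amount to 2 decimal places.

L-methionine 86.43 mg; dipotassium phosphate 3.65 g; sodium succinate 3.22 g; magnesium sulfate heptahydrate 45.56 mg; potassium chloride 1.04 g

Working volume: 335 mL = 0.335 L.
L-methionine: 0.258 g/L × 0.335 L = 0.08643 g = 86.43 mg
dipotassium phosphate: 10.9 g/L × 0.335 L = 3.65 g
sodium succinate: 9.6 g/L × 0.335 L = 3.22 g
magnesium sulfate heptahydrate: 0.136 g/L × 0.335 L = 0.04556 g = 45.56 mg
potassium chloride: 3.11 g/L × 0.335 L = 1.04 g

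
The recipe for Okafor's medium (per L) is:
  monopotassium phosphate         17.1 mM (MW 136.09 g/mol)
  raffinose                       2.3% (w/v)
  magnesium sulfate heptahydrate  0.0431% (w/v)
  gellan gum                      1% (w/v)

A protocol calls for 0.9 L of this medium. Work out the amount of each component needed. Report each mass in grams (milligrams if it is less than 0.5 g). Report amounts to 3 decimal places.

monopotassium phosphate 2.094 g; raffinose 20.700 g; magnesium sulfate heptahydrate 387.900 mg; gellan gum 9.000 g

Scale factor relative to 1 L: 0.9.
monopotassium phosphate: 17.1 mmol/L × 136.09 g/mol × 0.9 L ÷ 1000 = 2.094 g
raffinose: 2.3 g per 100 mL × 900 mL ÷ 100 = 20.700 g
magnesium sulfate heptahydrate: 0.0431 g per 100 mL × 900 mL ÷ 100 = 0.3879 g = 387.900 mg
gellan gum: 1% w/v = 10 g/L → 10 × 0.9 L = 9.000 g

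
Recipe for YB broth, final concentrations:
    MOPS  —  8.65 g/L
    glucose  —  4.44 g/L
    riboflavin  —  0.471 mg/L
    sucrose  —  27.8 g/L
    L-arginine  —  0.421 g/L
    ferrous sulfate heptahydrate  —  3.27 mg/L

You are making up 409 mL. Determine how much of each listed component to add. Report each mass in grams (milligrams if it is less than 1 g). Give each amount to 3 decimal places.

Target volume = 409 mL = 0.409 L.
MOPS: 8.65 g/L × 0.409 L = 3.538 g
glucose: 4.44 g/L × 0.409 L = 1.816 g
riboflavin: 0.471 mg/L × 0.409 L = 0.193 mg
sucrose: 27.8 g/L × 0.409 L = 11.370 g
L-arginine: 0.421 g/L × 0.409 L = 0.172189 g = 172.189 mg
ferrous sulfate heptahydrate: 3.27 mg/L × 0.409 L = 1.337 mg

MOPS 3.538 g; glucose 1.816 g; riboflavin 0.193 mg; sucrose 11.370 g; L-arginine 172.189 mg; ferrous sulfate heptahydrate 1.337 mg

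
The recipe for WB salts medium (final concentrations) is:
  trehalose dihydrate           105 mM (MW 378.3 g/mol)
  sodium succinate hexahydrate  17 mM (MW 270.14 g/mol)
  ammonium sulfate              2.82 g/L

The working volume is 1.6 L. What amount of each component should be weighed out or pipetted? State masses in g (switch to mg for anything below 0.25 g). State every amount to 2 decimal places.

trehalose dihydrate 63.55 g; sodium succinate hexahydrate 7.35 g; ammonium sulfate 4.51 g

Scale factor relative to 1 L: 1.6.
trehalose dihydrate: 105 mmol/L × 378.3 g/mol × 1.6 L ÷ 1000 = 63.55 g
sodium succinate hexahydrate: 17 mmol/L × 270.14 g/mol × 1.6 L ÷ 1000 = 7.35 g
ammonium sulfate: 2.82 g/L × 1.6 L = 4.51 g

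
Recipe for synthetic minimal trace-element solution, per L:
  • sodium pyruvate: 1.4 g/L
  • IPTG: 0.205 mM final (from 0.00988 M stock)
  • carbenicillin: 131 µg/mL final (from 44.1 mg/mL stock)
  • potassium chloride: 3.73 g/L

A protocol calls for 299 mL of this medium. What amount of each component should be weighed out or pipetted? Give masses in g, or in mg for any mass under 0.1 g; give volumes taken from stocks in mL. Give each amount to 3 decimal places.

Working volume: 299 mL = 0.299 L.
sodium pyruvate: 1.4 g/L × 0.299 L = 0.419 g
IPTG: V = C2·V2/C1 = 0.205 mM × 299 mL ÷ 9.88 mM = 6.204 mL
carbenicillin: dilute stock: 131 µg/mL × 299 mL ÷ 44100 µg/mL = 0.888 mL
potassium chloride: 3.73 g/L × 0.299 L = 1.115 g

sodium pyruvate 0.419 g; IPTG 6.204 mL; carbenicillin 0.888 mL; potassium chloride 1.115 g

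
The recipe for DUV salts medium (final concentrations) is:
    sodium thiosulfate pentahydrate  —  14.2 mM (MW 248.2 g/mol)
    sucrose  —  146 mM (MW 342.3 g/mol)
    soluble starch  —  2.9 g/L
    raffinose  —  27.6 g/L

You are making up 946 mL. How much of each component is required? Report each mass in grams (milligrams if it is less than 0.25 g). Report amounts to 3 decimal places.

Working volume: 946 mL = 0.946 L.
sodium thiosulfate pentahydrate: 14.2 mmol/L × 248.2 g/mol × 0.946 L ÷ 1000 = 3.334 g
sucrose: 146 mmol/L × 342.3 g/mol × 0.946 L ÷ 1000 = 47.277 g
soluble starch: 2.9 g/L × 0.946 L = 2.743 g
raffinose: 27.6 g/L × 0.946 L = 26.110 g

sodium thiosulfate pentahydrate 3.334 g; sucrose 47.277 g; soluble starch 2.743 g; raffinose 26.110 g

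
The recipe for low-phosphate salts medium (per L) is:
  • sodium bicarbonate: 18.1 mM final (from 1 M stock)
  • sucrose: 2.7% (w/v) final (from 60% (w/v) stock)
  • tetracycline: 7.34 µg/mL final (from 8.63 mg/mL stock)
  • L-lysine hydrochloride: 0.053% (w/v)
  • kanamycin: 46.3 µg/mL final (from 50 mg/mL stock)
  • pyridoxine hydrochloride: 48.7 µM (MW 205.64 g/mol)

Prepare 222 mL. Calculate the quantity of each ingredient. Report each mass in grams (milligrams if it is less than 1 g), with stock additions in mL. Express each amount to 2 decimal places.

sodium bicarbonate 4.02 mL; sucrose 9.99 mL; tetracycline 0.19 mL; L-lysine hydrochloride 117.66 mg; kanamycin 0.21 mL; pyridoxine hydrochloride 2.22 mg

Target volume = 222 mL = 0.222 L.
sodium bicarbonate: dilute stock: 18.1 mM × 222 mL ÷ 1000 mM = 4.02 mL
sucrose: C1V1 = C2V2 → 2.7% ÷ 60% × 222 mL = 9.99 mL
tetracycline: V = C2·V2/C1 = 7.34 µg/mL × 222 mL ÷ 8630 µg/mL = 0.19 mL
L-lysine hydrochloride: 0.053 g per 100 mL × 222 mL ÷ 100 = 0.11766 g = 117.66 mg
kanamycin: C1V1 = C2V2 → 46.3 µg/mL × 222 mL ÷ 50000 µg/mL = 0.21 mL
pyridoxine hydrochloride: 48.7 µmol/L × 205.64 g/mol × 0.222 L ÷ 1000 = 2.22 mg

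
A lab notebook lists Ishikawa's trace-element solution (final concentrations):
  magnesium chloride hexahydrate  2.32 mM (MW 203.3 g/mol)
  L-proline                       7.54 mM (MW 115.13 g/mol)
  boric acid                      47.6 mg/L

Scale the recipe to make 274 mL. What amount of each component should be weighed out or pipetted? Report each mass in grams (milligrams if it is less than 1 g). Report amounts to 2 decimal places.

magnesium chloride hexahydrate 129.23 mg; L-proline 237.85 mg; boric acid 13.04 mg

Working volume: 274 mL = 0.274 L.
magnesium chloride hexahydrate: 2.32 mmol/L × 203.3 mg/mmol × 0.274 L = 129.23 mg
L-proline: 7.54 mmol/L × 115.13 mg/mmol × 0.274 L = 237.85 mg
boric acid: 47.6 mg/L × 0.274 L = 13.04 mg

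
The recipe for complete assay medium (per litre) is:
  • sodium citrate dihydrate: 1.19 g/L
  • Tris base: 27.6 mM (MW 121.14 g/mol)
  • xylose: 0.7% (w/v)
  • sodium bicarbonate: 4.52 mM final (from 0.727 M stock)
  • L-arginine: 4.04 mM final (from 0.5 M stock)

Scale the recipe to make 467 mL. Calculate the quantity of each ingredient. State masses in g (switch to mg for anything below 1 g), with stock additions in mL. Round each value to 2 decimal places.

Scale factor relative to 1 L: 0.467.
sodium citrate dihydrate: 1.19 g/L × 0.467 L = 0.55573 g = 555.73 mg
Tris base: 27.6 mmol/L × 121.14 g/mol × 0.467 L ÷ 1000 = 1.56 g
xylose: 0.7% w/v = 7 g/L → 7 × 0.467 L = 3.27 g
sodium bicarbonate: V = C2·V2/C1 = 4.52 mM × 467 mL ÷ 727 mM = 2.90 mL
L-arginine: V = C2·V2/C1 = 4.04 mM × 467 mL ÷ 500 mM = 3.77 mL

sodium citrate dihydrate 555.73 mg; Tris base 1.56 g; xylose 3.27 g; sodium bicarbonate 2.90 mL; L-arginine 3.77 mL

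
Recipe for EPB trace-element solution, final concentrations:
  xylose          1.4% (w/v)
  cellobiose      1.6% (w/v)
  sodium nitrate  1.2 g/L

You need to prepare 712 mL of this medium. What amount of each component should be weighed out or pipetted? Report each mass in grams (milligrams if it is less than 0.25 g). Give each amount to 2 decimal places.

Scale factor relative to 1 L: 0.712.
xylose: 1.4% w/v = 14 g/L → 14 × 0.712 L = 9.97 g
cellobiose: 1.6% w/v = 16 g/L → 16 × 0.712 L = 11.39 g
sodium nitrate: 1.2 g/L × 0.712 L = 0.85 g

xylose 9.97 g; cellobiose 11.39 g; sodium nitrate 0.85 g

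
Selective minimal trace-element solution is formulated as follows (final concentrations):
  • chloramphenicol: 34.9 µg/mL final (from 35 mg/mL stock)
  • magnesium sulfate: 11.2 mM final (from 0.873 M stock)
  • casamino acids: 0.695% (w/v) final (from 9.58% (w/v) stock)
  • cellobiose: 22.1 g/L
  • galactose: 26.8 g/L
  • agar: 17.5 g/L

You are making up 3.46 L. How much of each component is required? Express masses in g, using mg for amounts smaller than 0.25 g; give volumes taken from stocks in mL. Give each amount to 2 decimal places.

Scale factor relative to 1 L: 3.46.
chloramphenicol: V = C2·V2/C1 = 34.9 µg/mL × 3460 mL ÷ 35000 µg/mL = 3.45 mL
magnesium sulfate: dilute stock: 11.2 mM × 3460 mL ÷ 873 mM = 44.39 mL
casamino acids: C1V1 = C2V2 → 0.695% ÷ 9.58% × 3460 mL = 251.01 mL
cellobiose: 22.1 g/L × 3.46 L = 76.47 g
galactose: 26.8 g/L × 3.46 L = 92.73 g
agar: 17.5 g/L × 3.46 L = 60.55 g

chloramphenicol 3.45 mL; magnesium sulfate 44.39 mL; casamino acids 251.01 mL; cellobiose 76.47 g; galactose 92.73 g; agar 60.55 g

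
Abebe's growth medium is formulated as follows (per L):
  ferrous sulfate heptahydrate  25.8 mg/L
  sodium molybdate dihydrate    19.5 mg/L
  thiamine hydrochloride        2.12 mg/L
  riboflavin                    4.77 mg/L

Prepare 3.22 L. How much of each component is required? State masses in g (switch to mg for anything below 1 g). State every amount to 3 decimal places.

ferrous sulfate heptahydrate 83.076 mg; sodium molybdate dihydrate 62.790 mg; thiamine hydrochloride 6.826 mg; riboflavin 15.359 mg

Working volume: 3.22 L.
ferrous sulfate heptahydrate: 25.8 mg/L × 3.22 L = 83.076 mg
sodium molybdate dihydrate: 19.5 mg/L × 3.22 L = 62.790 mg
thiamine hydrochloride: 2.12 mg/L × 3.22 L = 6.826 mg
riboflavin: 4.77 mg/L × 3.22 L = 15.359 mg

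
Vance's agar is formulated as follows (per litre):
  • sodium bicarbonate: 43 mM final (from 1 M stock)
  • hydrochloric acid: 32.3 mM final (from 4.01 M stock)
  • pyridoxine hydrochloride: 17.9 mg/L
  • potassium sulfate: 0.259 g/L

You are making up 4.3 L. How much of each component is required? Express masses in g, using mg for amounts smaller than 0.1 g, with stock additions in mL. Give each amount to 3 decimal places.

sodium bicarbonate 184.900 mL; hydrochloric acid 34.636 mL; pyridoxine hydrochloride 76.970 mg; potassium sulfate 1.114 g

Scale factor relative to 1 L: 4.3.
sodium bicarbonate: dilute stock: 43 mM × 4300 mL ÷ 1000 mM = 184.900 mL
hydrochloric acid: dilute stock: 32.3 mM × 4300 mL ÷ 4010 mM = 34.636 mL
pyridoxine hydrochloride: 17.9 mg/L × 4.3 L = 76.970 mg
potassium sulfate: 0.259 g/L × 4.3 L = 1.114 g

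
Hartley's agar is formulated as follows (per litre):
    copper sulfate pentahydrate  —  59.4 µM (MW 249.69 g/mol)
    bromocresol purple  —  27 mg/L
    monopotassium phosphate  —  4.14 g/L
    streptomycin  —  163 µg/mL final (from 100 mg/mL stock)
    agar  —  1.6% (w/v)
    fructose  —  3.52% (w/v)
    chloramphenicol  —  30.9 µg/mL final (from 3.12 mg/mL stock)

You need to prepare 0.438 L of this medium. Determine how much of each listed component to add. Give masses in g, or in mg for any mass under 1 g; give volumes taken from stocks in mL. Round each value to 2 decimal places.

Scale factor relative to 1 L: 0.438.
copper sulfate pentahydrate: 59.4 µmol/L × 249.69 g/mol × 0.438 L ÷ 1000 = 6.50 mg
bromocresol purple: 27 mg/L × 0.438 L = 11.83 mg
monopotassium phosphate: 4.14 g/L × 0.438 L = 1.81 g
streptomycin: C1V1 = C2V2 → 163 µg/mL × 438 mL ÷ 100000 µg/mL = 0.71 mL
agar: 1.6% w/v = 16 g/L → 16 × 0.438 L = 7.01 g
fructose: 3.52 g per 100 mL × 438 mL ÷ 100 = 15.42 g
chloramphenicol: V = C2·V2/C1 = 30.9 µg/mL × 438 mL ÷ 3120 µg/mL = 4.34 mL

copper sulfate pentahydrate 6.50 mg; bromocresol purple 11.83 mg; monopotassium phosphate 1.81 g; streptomycin 0.71 mL; agar 7.01 g; fructose 15.42 g; chloramphenicol 4.34 mL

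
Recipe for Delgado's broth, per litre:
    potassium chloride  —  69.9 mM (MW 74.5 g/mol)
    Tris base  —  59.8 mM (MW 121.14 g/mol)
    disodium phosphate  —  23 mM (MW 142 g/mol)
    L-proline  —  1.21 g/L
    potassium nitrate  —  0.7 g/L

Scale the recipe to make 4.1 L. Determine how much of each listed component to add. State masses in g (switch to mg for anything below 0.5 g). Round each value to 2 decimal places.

Scale factor relative to 1 L: 4.1.
potassium chloride: 69.9 mmol/L × 74.5 g/mol × 4.1 L ÷ 1000 = 21.35 g
Tris base: 59.8 mmol/L × 121.14 g/mol × 4.1 L ÷ 1000 = 29.70 g
disodium phosphate: 23 mmol/L × 142 g/mol × 4.1 L ÷ 1000 = 13.39 g
L-proline: 1.21 g/L × 4.1 L = 4.96 g
potassium nitrate: 0.7 g/L × 4.1 L = 2.87 g

potassium chloride 21.35 g; Tris base 29.70 g; disodium phosphate 13.39 g; L-proline 4.96 g; potassium nitrate 2.87 g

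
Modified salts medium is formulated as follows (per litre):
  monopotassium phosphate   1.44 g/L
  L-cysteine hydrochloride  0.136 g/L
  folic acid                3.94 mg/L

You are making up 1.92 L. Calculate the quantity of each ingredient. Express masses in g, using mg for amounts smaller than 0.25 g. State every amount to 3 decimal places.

monopotassium phosphate 2.765 g; L-cysteine hydrochloride 0.261 g; folic acid 7.565 mg

Working volume: 1.92 L.
monopotassium phosphate: 1.44 g/L × 1.92 L = 2.765 g
L-cysteine hydrochloride: 0.136 g/L × 1.92 L = 0.261 g
folic acid: 3.94 mg/L × 1.92 L = 7.565 mg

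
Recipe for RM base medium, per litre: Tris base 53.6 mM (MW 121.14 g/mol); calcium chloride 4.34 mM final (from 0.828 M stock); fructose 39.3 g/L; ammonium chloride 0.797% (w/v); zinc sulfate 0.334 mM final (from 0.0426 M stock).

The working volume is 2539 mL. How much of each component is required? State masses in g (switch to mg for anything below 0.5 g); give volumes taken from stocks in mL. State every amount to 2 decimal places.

Tris base 16.49 g; calcium chloride 13.31 mL; fructose 99.78 g; ammonium chloride 20.24 g; zinc sulfate 19.91 mL

Target volume = 2539 mL = 2.539 L.
Tris base: 53.6 mmol/L × 121.14 g/mol × 2.539 L ÷ 1000 = 16.49 g
calcium chloride: dilute stock: 4.34 mM × 2539 mL ÷ 828 mM = 13.31 mL
fructose: 39.3 g/L × 2.539 L = 99.78 g
ammonium chloride: 0.797% w/v = 7.97 g/L → 7.97 × 2.539 L = 20.24 g
zinc sulfate: C1V1 = C2V2 → 0.334 mM × 2539 mL ÷ 42.6 mM = 19.91 mL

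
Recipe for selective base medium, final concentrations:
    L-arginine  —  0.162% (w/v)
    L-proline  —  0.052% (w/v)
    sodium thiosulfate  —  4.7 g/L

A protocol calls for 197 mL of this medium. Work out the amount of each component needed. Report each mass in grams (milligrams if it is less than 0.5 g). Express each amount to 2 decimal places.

L-arginine 319.14 mg; L-proline 102.44 mg; sodium thiosulfate 0.93 g

Target volume = 197 mL = 0.197 L.
L-arginine: 0.162% w/v = 1.62 g/L → 1.62 × 0.197 L = 0.31914 g = 319.14 mg
L-proline: 0.052 g per 100 mL × 197 mL ÷ 100 = 0.10244 g = 102.44 mg
sodium thiosulfate: 4.7 g/L × 0.197 L = 0.93 g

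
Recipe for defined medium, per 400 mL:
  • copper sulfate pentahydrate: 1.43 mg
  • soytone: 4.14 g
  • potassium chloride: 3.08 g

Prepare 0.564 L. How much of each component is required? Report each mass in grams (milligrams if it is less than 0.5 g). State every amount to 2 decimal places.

copper sulfate pentahydrate 2.02 mg; soytone 5.84 g; potassium chloride 4.34 g

Scale factor = 564 mL / 400 mL = 1.41.
copper sulfate pentahydrate: 1.43 mg × (564 mL / 400 mL) = 2.02 mg
soytone: 4.14 g × (564 mL / 400 mL) = 5.84 g
potassium chloride: 3.08 g × (564 mL / 400 mL) = 4.34 g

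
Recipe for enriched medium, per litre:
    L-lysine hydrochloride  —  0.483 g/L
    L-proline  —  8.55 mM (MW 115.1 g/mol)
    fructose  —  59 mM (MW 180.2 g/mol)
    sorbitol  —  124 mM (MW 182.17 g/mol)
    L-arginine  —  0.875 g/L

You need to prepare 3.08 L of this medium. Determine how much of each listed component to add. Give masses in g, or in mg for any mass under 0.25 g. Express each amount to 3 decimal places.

L-lysine hydrochloride 1.488 g; L-proline 3.031 g; fructose 32.746 g; sorbitol 69.574 g; L-arginine 2.695 g

Working volume: 3.08 L.
L-lysine hydrochloride: 0.483 g/L × 3.08 L = 1.488 g
L-proline: 8.55 mmol/L × 115.1 g/mol × 3.08 L ÷ 1000 = 3.031 g
fructose: 59 mmol/L × 180.2 g/mol × 3.08 L ÷ 1000 = 32.746 g
sorbitol: 124 mmol/L × 182.17 g/mol × 3.08 L ÷ 1000 = 69.574 g
L-arginine: 0.875 g/L × 3.08 L = 2.695 g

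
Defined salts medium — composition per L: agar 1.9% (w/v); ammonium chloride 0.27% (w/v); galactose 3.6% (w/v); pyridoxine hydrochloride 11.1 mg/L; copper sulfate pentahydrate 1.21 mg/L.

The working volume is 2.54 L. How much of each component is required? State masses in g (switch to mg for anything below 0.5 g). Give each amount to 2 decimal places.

agar 48.26 g; ammonium chloride 6.86 g; galactose 91.44 g; pyridoxine hydrochloride 28.19 mg; copper sulfate pentahydrate 3.07 mg

Working volume: 2.54 L.
agar: 1.9% w/v = 19 g/L → 19 × 2.54 L = 48.26 g
ammonium chloride: 0.27% w/v = 2.7 g/L → 2.7 × 2.54 L = 6.86 g
galactose: 3.6% w/v = 36 g/L → 36 × 2.54 L = 91.44 g
pyridoxine hydrochloride: 11.1 mg/L × 2.54 L = 28.19 mg
copper sulfate pentahydrate: 1.21 mg/L × 2.54 L = 3.07 mg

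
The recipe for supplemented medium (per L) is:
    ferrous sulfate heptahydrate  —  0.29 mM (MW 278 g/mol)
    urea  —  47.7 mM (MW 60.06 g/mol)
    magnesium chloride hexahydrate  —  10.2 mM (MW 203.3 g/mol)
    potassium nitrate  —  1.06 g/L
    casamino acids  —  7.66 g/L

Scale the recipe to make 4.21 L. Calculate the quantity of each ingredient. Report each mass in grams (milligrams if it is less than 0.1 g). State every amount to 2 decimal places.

Scale factor relative to 1 L: 4.21.
ferrous sulfate heptahydrate: 0.29 mmol/L × 278 g/mol × 4.21 L ÷ 1000 = 0.34 g
urea: 47.7 mmol/L × 60.06 g/mol × 4.21 L ÷ 1000 = 12.06 g
magnesium chloride hexahydrate: 10.2 mmol/L × 203.3 g/mol × 4.21 L ÷ 1000 = 8.73 g
potassium nitrate: 1.06 g/L × 4.21 L = 4.46 g
casamino acids: 7.66 g/L × 4.21 L = 32.25 g

ferrous sulfate heptahydrate 0.34 g; urea 12.06 g; magnesium chloride hexahydrate 8.73 g; potassium nitrate 4.46 g; casamino acids 32.25 g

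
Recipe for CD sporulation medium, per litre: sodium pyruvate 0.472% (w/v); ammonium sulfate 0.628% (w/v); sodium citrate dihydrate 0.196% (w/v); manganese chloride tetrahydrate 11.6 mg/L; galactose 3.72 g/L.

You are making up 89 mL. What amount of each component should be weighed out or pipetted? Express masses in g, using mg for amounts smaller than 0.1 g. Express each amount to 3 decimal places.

Target volume = 89 mL = 0.089 L.
sodium pyruvate: 0.472% w/v = 4.72 g/L → 4.72 × 0.089 L = 0.420 g
ammonium sulfate: 0.628% w/v = 6.28 g/L → 6.28 × 0.089 L = 0.559 g
sodium citrate dihydrate: 0.196% w/v = 1.96 g/L → 1.96 × 0.089 L = 0.174 g
manganese chloride tetrahydrate: 11.6 mg/L × 0.089 L = 1.032 mg
galactose: 3.72 g/L × 0.089 L = 0.331 g

sodium pyruvate 0.420 g; ammonium sulfate 0.559 g; sodium citrate dihydrate 0.174 g; manganese chloride tetrahydrate 1.032 mg; galactose 0.331 g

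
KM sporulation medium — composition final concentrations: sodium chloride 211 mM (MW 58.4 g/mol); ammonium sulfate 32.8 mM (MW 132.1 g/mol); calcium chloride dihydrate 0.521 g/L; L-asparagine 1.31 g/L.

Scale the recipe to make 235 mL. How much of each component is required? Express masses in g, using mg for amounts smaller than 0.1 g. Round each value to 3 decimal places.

sodium chloride 2.896 g; ammonium sulfate 1.018 g; calcium chloride dihydrate 0.122 g; L-asparagine 0.308 g

Target volume = 235 mL = 0.235 L.
sodium chloride: 211 mmol/L × 58.4 g/mol × 0.235 L ÷ 1000 = 2.896 g
ammonium sulfate: 32.8 mmol/L × 132.1 g/mol × 0.235 L ÷ 1000 = 1.018 g
calcium chloride dihydrate: 0.521 g/L × 0.235 L = 0.122 g
L-asparagine: 1.31 g/L × 0.235 L = 0.308 g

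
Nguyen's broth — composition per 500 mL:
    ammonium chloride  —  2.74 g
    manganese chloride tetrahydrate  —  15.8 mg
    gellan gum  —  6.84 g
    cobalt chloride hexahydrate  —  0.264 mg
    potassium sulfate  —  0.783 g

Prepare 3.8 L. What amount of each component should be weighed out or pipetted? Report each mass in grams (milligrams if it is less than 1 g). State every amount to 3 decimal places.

Scale factor = 3800 mL / 500 mL = 7.6.
ammonium chloride: 2.74 g × (3800 mL / 500 mL) = 20.824 g
manganese chloride tetrahydrate: 15.8 mg × (3800 mL / 500 mL) = 120.080 mg
gellan gum: 6.84 g × (3800 mL / 500 mL) = 51.984 g
cobalt chloride hexahydrate: 0.264 mg × (3800 mL / 500 mL) = 2.006 mg
potassium sulfate: 0.783 g × (3800 mL / 500 mL) = 5.951 g

ammonium chloride 20.824 g; manganese chloride tetrahydrate 120.080 mg; gellan gum 51.984 g; cobalt chloride hexahydrate 2.006 mg; potassium sulfate 5.951 g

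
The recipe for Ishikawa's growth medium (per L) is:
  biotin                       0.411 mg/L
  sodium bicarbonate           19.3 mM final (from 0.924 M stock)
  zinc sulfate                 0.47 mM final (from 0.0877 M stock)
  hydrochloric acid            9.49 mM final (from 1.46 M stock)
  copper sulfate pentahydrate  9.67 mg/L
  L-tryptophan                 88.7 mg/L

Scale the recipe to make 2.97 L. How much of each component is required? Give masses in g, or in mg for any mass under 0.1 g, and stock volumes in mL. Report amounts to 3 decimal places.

Working volume: 2.97 L.
biotin: 0.411 mg/L × 2.97 L = 1.221 mg
sodium bicarbonate: C1V1 = C2V2 → 19.3 mM × 2970 mL ÷ 924 mM = 62.036 mL
zinc sulfate: V = C2·V2/C1 = 0.47 mM × 2970 mL ÷ 87.7 mM = 15.917 mL
hydrochloric acid: V = C2·V2/C1 = 9.49 mM × 2970 mL ÷ 1460 mM = 19.305 mL
copper sulfate pentahydrate: 9.67 mg/L × 2.97 L = 28.720 mg
L-tryptophan: 88.7 mg/L × 2.97 L = 263.439 mg = 0.263 g

biotin 1.221 mg; sodium bicarbonate 62.036 mL; zinc sulfate 15.917 mL; hydrochloric acid 19.305 mL; copper sulfate pentahydrate 28.720 mg; L-tryptophan 0.263 g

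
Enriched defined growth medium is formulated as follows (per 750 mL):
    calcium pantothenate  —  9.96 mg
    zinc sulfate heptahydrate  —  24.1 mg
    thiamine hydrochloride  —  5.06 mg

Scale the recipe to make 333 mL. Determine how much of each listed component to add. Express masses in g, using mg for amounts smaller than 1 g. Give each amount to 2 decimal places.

calcium pantothenate 4.42 mg; zinc sulfate heptahydrate 10.70 mg; thiamine hydrochloride 2.25 mg

Scale factor = 333 mL / 750 mL = 0.444.
calcium pantothenate: 9.96 mg × (333 mL / 750 mL) = 4.42 mg
zinc sulfate heptahydrate: 24.1 mg × (333 mL / 750 mL) = 10.70 mg
thiamine hydrochloride: 5.06 mg × (333 mL / 750 mL) = 2.25 mg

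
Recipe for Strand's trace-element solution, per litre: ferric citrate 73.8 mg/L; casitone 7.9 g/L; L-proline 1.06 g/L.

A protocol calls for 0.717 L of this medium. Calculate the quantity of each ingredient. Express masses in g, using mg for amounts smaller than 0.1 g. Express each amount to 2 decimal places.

ferric citrate 52.91 mg; casitone 5.66 g; L-proline 0.76 g

Working volume: 0.717 L.
ferric citrate: 73.8 mg/L × 0.717 L = 52.91 mg
casitone: 7.9 g/L × 0.717 L = 5.66 g
L-proline: 1.06 g/L × 0.717 L = 0.76 g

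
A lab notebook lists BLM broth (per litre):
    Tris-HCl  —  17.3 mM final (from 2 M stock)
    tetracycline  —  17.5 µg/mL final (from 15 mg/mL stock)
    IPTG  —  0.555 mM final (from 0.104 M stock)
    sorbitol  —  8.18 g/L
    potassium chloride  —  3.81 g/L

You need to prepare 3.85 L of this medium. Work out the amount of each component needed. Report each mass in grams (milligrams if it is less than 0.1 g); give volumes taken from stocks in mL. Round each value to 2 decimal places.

Tris-HCl 33.30 mL; tetracycline 4.49 mL; IPTG 20.55 mL; sorbitol 31.49 g; potassium chloride 14.67 g

Working volume: 3.85 L.
Tris-HCl: V = C2·V2/C1 = 17.3 mM × 3850 mL ÷ 2000 mM = 33.30 mL
tetracycline: V = C2·V2/C1 = 17.5 µg/mL × 3850 mL ÷ 15000 µg/mL = 4.49 mL
IPTG: dilute stock: 0.555 mM × 3850 mL ÷ 104 mM = 20.55 mL
sorbitol: 8.18 g/L × 3.85 L = 31.49 g
potassium chloride: 3.81 g/L × 3.85 L = 14.67 g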